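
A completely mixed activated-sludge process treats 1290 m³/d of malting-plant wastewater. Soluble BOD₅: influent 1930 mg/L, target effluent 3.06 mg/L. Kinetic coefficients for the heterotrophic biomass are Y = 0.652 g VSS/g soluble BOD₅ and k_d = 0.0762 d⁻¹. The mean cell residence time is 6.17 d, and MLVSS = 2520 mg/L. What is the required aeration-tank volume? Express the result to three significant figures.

Steady-state biomass mass balance: V·X·(1 + k_d·θ_c) = Y·Q·(S₀ − S)·θ_c, so V = 0.652 × 1290 × (1930 − 3.06) × 6.17 / [2520 × (1 + 0.0762 × 6.17)] = 10×10^6 / 3705 = 2699 m³.

V ≈ 2700 m³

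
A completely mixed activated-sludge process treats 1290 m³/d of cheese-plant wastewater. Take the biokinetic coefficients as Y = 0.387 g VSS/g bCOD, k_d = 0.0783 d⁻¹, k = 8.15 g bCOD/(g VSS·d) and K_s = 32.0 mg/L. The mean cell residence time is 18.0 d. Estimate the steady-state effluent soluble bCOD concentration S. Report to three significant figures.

Effluent substrate depends only on kinetics and SRT: S = K_s(1 + k_d θ_c) / [θ_c(Yk − k_d) − 1] = 32.0 × (1 + 0.0783 × 18.0) / [18.0 × (0.387 × 8.15 − 0.0783) − 1] = 77.10 / 54.36 = 1.418 mg/L.

S ≈ 1.42 mg/L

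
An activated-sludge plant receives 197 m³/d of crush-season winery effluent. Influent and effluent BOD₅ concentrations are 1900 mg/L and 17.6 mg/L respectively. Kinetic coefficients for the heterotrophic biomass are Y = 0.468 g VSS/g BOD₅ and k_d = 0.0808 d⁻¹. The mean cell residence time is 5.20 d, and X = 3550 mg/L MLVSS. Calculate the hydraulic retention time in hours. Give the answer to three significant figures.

τ ≈ 21.8 h

Steady-state biomass mass balance: V·X·(1 + k_d·θ_c) = Y·Q·(S₀ − S)·θ_c, so V = 0.468 × 197 × (1900 − 17.6) × 5.20 / [3550 × (1 + 0.0808 × 5.20)] = 9.02×10^5 / 5042 = 179.0 m³.
HRT = V/Q = 179.0 m³ / 197 m³·d⁻¹ = 0.9086 d × 24 = 21.81 h.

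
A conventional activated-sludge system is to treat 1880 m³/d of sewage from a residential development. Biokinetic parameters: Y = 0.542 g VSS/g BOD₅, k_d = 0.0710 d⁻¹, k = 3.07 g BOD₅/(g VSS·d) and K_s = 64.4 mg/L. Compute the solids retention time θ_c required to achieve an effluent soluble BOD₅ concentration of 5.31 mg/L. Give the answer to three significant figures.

θ_c ≈ 17.9 d

Specific growth rate at S = 5.31 mg/L: μ = YkS/(K_s+S) = 0.542·3.07·5.31/(64.4+5.31) = 0.1267 d⁻¹.
Then 1/θ_c = μ − k_d = 0.1267 − 0.0710 = 0.05575 d⁻¹, giving θ_c = 17.94 d.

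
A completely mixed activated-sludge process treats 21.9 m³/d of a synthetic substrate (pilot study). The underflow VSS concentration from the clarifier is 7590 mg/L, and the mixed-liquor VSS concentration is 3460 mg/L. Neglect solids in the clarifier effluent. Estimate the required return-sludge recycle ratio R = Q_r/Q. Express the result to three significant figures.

Mass balance around the secondary clarifier (neglecting effluent solids): R = X / (X_r − X) = 3460 / (7590 − 3460) = 0.8378.

R ≈ 0.838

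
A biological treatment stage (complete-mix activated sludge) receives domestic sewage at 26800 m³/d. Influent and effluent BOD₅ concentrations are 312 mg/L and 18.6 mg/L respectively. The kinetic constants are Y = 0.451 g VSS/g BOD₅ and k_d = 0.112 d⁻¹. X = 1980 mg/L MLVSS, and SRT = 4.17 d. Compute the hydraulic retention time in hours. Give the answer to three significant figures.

Rearranging the biomass balance for a CMAS with decay, V = Y·Q·ΔS·θ_c / [X·(1+k_d θ_c)] = 0.451 × 26800 × (312 − 18.6) × 4.17 / [1980 × (1 + 0.112 × 4.17)] = 1.48×10^7 / 2905 = 5091 m³.
Hydraulic retention time τ = V/Q = 5091 / 26800 = 0.1900 d = 4.559 h.

τ ≈ 4.56 h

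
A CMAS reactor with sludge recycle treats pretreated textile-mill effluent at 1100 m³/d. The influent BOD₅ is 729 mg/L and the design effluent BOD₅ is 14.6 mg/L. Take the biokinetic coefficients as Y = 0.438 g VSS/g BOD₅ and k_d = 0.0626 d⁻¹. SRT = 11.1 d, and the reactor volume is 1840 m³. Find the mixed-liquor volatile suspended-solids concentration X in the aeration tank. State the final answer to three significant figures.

From V·X·(1 + k_d·θ_c) = Y·Q·(S₀ − S)·θ_c: X = 0.438 × 1100 × (729 − 14.6) × 11.1 / [1840 × (1 + 0.0626 × 11.1)] = 1225 mg/L.

X ≈ 1230 mg/L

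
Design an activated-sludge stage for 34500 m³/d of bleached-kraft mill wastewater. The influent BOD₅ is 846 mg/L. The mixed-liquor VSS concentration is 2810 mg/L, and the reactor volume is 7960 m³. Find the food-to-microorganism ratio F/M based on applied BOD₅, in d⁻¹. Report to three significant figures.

F/M ≈ 1.30 d⁻¹

F/M = applied load / biomass = Q·S₀/(V·X) = 34500 × 846 / (7960 × 2810) = 1.305 d⁻¹.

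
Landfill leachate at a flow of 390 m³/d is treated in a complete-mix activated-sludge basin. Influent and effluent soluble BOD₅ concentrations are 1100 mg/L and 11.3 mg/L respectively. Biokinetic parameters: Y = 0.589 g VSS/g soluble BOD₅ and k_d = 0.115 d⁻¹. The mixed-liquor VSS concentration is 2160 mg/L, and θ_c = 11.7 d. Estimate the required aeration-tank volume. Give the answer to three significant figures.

From the SRT design equation V = Y Q (S₀−S) θ_c / [X (1 + k_d θ_c)] = 0.589 × 390 × (1100 − 11.3) × 11.7 / [2160 × (1 + 0.115 × 11.7)] = 2.93×10^6 / 5066 = 577.5 m³.

V ≈ 578 m³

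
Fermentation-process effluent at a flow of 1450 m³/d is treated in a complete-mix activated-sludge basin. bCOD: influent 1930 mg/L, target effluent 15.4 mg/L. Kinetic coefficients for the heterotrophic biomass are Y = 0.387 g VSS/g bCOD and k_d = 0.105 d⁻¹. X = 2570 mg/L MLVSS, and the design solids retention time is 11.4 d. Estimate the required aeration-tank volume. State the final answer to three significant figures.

From the SRT design equation V = Y Q (S₀−S) θ_c / [X (1 + k_d θ_c)] = 0.387 × 1450 × (1930 − 15.4) × 11.4 / [2570 × (1 + 0.105 × 11.4)] = 1.22×10^7 / 5646 = 2169 m³.

V ≈ 2170 m³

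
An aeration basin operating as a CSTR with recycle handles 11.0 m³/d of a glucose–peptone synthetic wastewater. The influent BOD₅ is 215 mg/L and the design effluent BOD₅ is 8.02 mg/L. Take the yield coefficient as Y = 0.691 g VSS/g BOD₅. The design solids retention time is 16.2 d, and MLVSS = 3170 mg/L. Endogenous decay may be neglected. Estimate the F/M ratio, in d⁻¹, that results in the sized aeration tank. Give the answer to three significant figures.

Biomass mass balance (decay neglected): V·X = Y·Q·(S₀ − S)·θ_c, so V = 0.691 × 11.0 × (215 − 8.02) × 16.2 / 3170 = 8.040 m³.
Food-to-microorganism ratio F/M = Q S₀ / (V X) = 11.0 × 215 / (8.040 × 3170) = 0.09279 d⁻¹.

F/M ≈ 0.0928 d⁻¹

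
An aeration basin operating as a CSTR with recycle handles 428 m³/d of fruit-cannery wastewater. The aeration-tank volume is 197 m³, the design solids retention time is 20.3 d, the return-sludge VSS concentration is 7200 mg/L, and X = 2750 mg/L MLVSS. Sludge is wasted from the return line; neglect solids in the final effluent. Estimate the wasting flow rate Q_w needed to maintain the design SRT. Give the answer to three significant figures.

θ_c = V·X/(Q_w·X_r) when wasting from the recycle, so Q_w = V·X/(θ_c·X_r) = 197.0 × 2750 / (20.3 × 7200) = 3.707 m³/d.

Q_w ≈ 3.71 m³/d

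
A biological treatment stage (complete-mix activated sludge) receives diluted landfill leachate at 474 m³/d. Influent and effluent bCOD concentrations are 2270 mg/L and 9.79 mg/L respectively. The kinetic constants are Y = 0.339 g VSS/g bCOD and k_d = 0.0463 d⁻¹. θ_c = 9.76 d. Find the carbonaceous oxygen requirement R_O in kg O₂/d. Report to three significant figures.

Observed yield with endogenous decay: Y_obs = Y / (1 + k_d·θ_c) = 0.339 / (1 + 0.0463 × 9.76) = 0.339 / 1.452 = 0.2335 g VSS/g bCOD.
Q·(S₀ − S) = 474 × (2270 − 9.79) × 10⁻³ = 1071 kg/d removed.
Net sludge production P_X = 0.2335 × 1071 = 250.1 kg VSS/d.
Carbonaceous O₂ demand = substrate oxidised − cell-mass equivalent = 1071 − 1.42 × 250.1 = 716.1 kg O₂/d.

R_O ≈ 716 kg O₂/d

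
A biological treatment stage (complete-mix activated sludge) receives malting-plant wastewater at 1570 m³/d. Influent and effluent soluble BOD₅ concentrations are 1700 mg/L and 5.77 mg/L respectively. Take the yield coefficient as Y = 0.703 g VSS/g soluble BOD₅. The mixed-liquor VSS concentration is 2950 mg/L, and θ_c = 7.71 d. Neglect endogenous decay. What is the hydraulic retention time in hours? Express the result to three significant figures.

τ ≈ 74.7 h

Biomass mass balance (decay neglected): V·X = Y·Q·(S₀ − S)·θ_c, so V = 0.703 × 1570 × (1700 − 5.77) × 7.71 / 2950 = 4887 m³.
Hydraulic retention time τ = V/Q = 4887 / 1570 = 3.113 d = 74.71 h.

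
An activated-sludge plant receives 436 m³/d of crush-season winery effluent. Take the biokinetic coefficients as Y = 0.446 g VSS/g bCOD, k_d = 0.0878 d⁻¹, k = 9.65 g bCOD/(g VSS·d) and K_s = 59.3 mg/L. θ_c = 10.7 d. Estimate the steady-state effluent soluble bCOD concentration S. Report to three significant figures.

S ≈ 2.61 mg/L

From the Monod/SRT balance for a CMAS, S = K_s·(1+k_d θ_c)/[θ_c·(Y k − k_d) − 1] = 59.3 × (1 + 0.0878 × 10.7) / [10.7 × (0.446 × 9.65 − 0.0878) − 1] = 115.0 / 44.11 = 2.607 mg/L.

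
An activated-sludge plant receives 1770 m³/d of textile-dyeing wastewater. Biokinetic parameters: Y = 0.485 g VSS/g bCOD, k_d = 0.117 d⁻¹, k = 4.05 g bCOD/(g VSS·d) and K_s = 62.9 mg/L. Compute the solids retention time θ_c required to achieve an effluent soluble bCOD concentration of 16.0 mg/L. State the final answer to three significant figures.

θ_c ≈ 3.55 d

At the target effluent, Y k S/(K_s+S) = 0.485×4.05×16.0/78.90 = 0.3983 d⁻¹.
Then 1/θ_c = μ − k_d = 0.3983 − 0.117 = 0.2813 d⁻¹, giving θ_c = 3.555 d.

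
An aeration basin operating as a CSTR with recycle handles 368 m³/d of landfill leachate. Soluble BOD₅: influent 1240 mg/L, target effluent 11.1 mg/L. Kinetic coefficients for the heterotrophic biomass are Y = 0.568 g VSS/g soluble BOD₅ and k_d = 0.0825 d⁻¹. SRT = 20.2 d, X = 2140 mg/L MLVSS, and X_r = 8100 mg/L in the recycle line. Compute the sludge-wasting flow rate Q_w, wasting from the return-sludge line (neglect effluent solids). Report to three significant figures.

Steady-state biomass mass balance: V·X·(1 + k_d·θ_c) = Y·Q·(S₀ − S)·θ_c, so V = 0.568 × 368 × (1240 − 11.1) × 20.2 / [2140 × (1 + 0.0825 × 20.2)] = 5.19×10^6 / 5706 = 909.3 m³.
Wasting from the return line (neglecting effluent solids): Q_w = V·X / (θ_c·X_r) = 909.3 × 2140 / (20.2 × 8100) = 11.89 m³/d.

Q_w ≈ 11.9 m³/d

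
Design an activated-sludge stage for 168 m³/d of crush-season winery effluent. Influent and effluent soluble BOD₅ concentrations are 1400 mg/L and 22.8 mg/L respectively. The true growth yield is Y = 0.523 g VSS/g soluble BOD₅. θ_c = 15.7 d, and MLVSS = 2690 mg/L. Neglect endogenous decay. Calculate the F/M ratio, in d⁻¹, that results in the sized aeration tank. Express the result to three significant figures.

F/M ≈ 0.124 d⁻¹

With k_d = 0 the design equation reduces to V = Y Q (S₀−S) θ_c / X = 0.523 × 168 × (1400 − 22.8) × 15.7 / 2690 = 706.2 m³.
F/M = Q·S₀ / (V·X) = 168 × 1400 / (706.2 × 2690) = 0.1238 g soluble BOD₅·(g VSS·d)⁻¹.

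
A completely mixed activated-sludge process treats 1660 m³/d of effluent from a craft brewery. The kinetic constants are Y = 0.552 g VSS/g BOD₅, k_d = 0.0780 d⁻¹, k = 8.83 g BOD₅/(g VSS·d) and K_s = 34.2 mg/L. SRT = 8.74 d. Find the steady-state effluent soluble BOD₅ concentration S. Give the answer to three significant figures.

S ≈ 1.41 mg/L

Effluent substrate depends only on kinetics and SRT: S = K_s(1 + k_d θ_c) / [θ_c(Yk − k_d) − 1] = 34.2 × (1 + 0.0780 × 8.74) / [8.74 × (0.552 × 8.83 − 0.0780) − 1] = 57.51 / 40.92 = 1.406 mg/L.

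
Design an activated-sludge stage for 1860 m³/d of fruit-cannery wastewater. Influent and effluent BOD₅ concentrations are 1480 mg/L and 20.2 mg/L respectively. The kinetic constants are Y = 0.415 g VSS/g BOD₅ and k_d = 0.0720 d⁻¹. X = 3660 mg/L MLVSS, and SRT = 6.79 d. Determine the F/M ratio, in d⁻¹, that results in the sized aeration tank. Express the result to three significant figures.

F/M ≈ 0.536 d⁻¹

Steady-state biomass mass balance: V·X·(1 + k_d·θ_c) = Y·Q·(S₀ − S)·θ_c, so V = 0.415 × 1860 × (1480 − 20.2) × 6.79 / [3660 × (1 + 0.0720 × 6.79)] = 7.65×10^6 / 5449 = 1404 m³.
F/M = Q·S₀ / (V·X) = 1860 × 1480 / (1404 × 3660) = 0.5357 g BOD₅·(g VSS·d)⁻¹.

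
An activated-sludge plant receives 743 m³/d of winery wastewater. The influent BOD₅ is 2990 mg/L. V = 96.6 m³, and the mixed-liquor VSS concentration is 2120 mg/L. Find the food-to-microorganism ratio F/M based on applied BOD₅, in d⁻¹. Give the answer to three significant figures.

F/M = Q·S₀ / (V·X) = 743 × 2990 / (96.60 × 2120) = 10.85 g BOD₅·(g VSS·d)⁻¹.

F/M ≈ 10.8 d⁻¹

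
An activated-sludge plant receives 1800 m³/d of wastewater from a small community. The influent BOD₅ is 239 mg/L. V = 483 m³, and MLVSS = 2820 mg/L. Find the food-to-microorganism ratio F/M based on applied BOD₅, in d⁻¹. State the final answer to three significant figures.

F/M ≈ 0.316 d⁻¹

Food-to-microorganism ratio F/M = Q S₀ / (V X) = 1800 × 239 / (483.0 × 2820) = 0.3158 d⁻¹.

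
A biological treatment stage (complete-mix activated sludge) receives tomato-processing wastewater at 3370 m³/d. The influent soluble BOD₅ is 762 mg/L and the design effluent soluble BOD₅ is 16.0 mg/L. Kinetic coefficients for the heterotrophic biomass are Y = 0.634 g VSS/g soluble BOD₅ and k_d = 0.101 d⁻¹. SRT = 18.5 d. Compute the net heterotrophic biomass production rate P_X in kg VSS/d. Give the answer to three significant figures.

P_X ≈ 556 kg VSS/d

Correct the yield for decay: Y_obs = Y/(1 + k_d θ_c) = 0.634 / (1 + 0.101 × 18.5) = 0.634 / 2.869 = 0.2210.
Substrate removed = Q·(S₀ − S) = 3370 m³/d × (762 − 16.0) g/m³ = 2.51×10^6 g/d = 2514 kg/d.
So the net sludge growth is P_X = 0.2210 × 2514 = 555.7 kg VSS/d.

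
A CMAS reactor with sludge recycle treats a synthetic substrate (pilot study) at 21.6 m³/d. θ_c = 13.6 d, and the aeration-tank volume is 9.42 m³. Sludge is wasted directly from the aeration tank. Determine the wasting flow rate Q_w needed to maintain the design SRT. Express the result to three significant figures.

Q_w ≈ 0.693 m³/d

With mixed-liquor wasting, θ_c = V/Q_w, so Q_w = V/θ_c = 9.420/13.6 = 0.6926 m³/d.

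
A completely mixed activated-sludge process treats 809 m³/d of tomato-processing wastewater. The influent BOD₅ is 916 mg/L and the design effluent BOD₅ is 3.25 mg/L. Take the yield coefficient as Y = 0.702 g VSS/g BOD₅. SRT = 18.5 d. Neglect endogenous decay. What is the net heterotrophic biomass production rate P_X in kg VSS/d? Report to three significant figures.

With endogenous decay neglected, the observed yield equals the true yield: Y_obs = Y = 0.702 g VSS/g BOD₅.
Q·(S₀ − S) = 809 × (916 − 3.25) × 10⁻³ = 738.4 kg/d removed.
Biomass produced: P_X = Y_obs·Q·ΔS = 0.7020 × 738.4 ≈ 518.4 kg VSS/d.

P_X ≈ 518 kg VSS/d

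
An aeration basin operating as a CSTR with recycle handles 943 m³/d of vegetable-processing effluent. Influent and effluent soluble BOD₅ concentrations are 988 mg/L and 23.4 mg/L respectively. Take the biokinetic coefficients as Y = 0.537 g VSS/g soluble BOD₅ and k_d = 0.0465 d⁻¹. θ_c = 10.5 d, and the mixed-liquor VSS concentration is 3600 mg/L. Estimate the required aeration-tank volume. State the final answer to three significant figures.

V ≈ 957 m³

Steady-state biomass mass balance: V·X·(1 + k_d·θ_c) = Y·Q·(S₀ − S)·θ_c, so V = 0.537 × 943 × (988 − 23.4) × 10.5 / [3600 × (1 + 0.0465 × 10.5)] = 5.13×10^6 / 5358 = 957.3 m³.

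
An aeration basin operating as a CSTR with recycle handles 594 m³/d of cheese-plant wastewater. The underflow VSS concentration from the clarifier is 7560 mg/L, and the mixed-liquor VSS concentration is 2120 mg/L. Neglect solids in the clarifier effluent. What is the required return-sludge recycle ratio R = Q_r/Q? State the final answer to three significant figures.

R ≈ 0.390

R = Q_r/Q = X/(X_r − X) = 2120 / (7560 − 2120) = 0.3897.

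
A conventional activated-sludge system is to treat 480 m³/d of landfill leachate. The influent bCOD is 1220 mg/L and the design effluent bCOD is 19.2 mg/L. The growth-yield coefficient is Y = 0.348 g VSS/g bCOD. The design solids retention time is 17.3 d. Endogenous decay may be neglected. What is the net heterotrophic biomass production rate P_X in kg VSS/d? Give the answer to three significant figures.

No decay correction is needed, so Y_obs = Y = 0.348.
Substrate removed = Q·(S₀ − S) = 480 m³/d × (1220 − 19.2) g/m³ = 5.76×10^5 g/d = 576.4 kg/d.
So the net sludge growth is P_X = 0.3480 × 576.4 = 200.6 kg VSS/d.

P_X ≈ 201 kg VSS/d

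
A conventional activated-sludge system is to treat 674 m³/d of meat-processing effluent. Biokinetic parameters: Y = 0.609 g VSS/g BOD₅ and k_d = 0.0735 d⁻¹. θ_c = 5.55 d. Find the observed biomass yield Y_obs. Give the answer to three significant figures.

Correct the yield for decay: Y_obs = Y/(1 + k_d θ_c) = 0.609 / (1 + 0.0735 × 5.55) = 0.609 / 1.408 = 0.4326.

Y_obs ≈ 0.433 g VSS/g BOD₅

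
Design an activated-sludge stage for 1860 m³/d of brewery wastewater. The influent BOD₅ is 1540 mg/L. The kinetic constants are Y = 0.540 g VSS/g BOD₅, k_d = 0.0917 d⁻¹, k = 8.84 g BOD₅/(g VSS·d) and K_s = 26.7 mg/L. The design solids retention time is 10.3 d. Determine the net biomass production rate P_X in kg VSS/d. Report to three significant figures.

P_X ≈ 795 kg VSS/d

For a completely mixed reactor with recycle the Lawrence–McCarty relation gives S = K_s·(1 + k_d·θ_c) / [θ_c·(Y·k − k_d) − 1] = 26.7 × (1 + 0.0917 × 10.3) / [10.3 × (0.540 × 8.84 − 0.0917) − 1] = 51.92 / 47.22 = 1.099 mg/L.
The observed yield is Y_obs = Y/(1 + k_d·θ_c) = 0.540 / (1 + 0.0917 × 10.3) = 0.540 / 1.945 = 0.2777 g VSS per g BOD₅ removed.
Q·(S₀ − S) = 1860 × (1540 − 1.10) × 10⁻³ = 2862 kg/d removed.
Net biomass production P_X = Y_obs × Q·(S₀ − S) = 0.2777 × 2862 = 794.9 kg VSS/d.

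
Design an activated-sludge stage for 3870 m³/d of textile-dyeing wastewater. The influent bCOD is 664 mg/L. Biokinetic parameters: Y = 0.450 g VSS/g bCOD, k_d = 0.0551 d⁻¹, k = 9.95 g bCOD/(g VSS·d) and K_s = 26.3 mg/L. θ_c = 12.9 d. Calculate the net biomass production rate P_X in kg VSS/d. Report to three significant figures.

From the Monod/SRT balance for a CMAS, S = K_s·(1+k_d θ_c)/[θ_c·(Y k − k_d) − 1] = 26.3 × (1 + 0.0551 × 12.9) / [12.9 × (0.450 × 9.95 − 0.0551) − 1] = 44.99 / 56.05 = 0.8028 mg/L.
Correct the yield for decay: Y_obs = Y/(1 + k_d θ_c) = 0.450 / (1 + 0.0551 × 12.9) = 0.450 / 1.711 = 0.2630.
Substrate removed = Q·(S₀ − S) = 3870 m³/d × (664 − 0.803) g/m³ = 2.57×10^6 g/d = 2567 kg/d.
Biomass produced: P_X = Y_obs·Q·ΔS = 0.2630 × 2567 ≈ 675.1 kg VSS/d.

P_X ≈ 675 kg VSS/d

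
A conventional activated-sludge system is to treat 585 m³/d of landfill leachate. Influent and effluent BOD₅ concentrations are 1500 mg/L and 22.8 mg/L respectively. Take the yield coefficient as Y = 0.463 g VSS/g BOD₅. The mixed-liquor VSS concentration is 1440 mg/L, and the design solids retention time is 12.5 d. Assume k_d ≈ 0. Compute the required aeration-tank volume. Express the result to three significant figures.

With k_d = 0 the design equation reduces to V = Y Q (S₀−S) θ_c / X = 0.463 × 585 × (1500 − 22.8) × 12.5 / 1440 = 3473 m³.

V ≈ 3470 m³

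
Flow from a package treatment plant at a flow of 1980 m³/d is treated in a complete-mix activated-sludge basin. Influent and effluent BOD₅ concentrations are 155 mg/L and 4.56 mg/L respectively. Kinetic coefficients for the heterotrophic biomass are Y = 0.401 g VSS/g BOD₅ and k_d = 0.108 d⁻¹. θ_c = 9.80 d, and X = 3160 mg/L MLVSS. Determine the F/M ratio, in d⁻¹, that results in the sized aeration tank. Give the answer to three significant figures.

F/M ≈ 0.540 d⁻¹

Steady-state biomass mass balance: V·X·(1 + k_d·θ_c) = Y·Q·(S₀ − S)·θ_c, so V = 0.401 × 1980 × (155 − 4.56) × 9.80 / [3160 × (1 + 0.108 × 9.80)] = 1.17×10^6 / 6505 = 180.0 m³.
F/M = Q·S₀ / (V·X) = 1980 × 155 / (180.0 × 3160) = 0.5397 g BOD₅·(g VSS·d)⁻¹.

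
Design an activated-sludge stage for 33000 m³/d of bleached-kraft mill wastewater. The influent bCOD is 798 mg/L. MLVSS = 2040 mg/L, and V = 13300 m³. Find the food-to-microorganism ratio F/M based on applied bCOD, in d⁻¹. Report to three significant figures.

F/M ≈ 0.971 d⁻¹

F/M = applied load / biomass = Q·S₀/(V·X) = 33000 × 798 / (13300 × 2040) = 0.9706 d⁻¹.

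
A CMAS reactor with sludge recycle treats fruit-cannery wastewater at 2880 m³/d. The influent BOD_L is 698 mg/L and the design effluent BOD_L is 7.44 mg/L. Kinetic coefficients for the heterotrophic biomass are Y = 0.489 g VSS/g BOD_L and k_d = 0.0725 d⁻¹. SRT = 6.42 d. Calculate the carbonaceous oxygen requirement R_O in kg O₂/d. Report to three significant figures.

R_O ≈ 1050 kg O₂/d

Correct the yield for decay: Y_obs = Y/(1 + k_d θ_c) = 0.489 / (1 + 0.0725 × 6.42) = 0.489 / 1.465 = 0.3337.
Substrate removed = Q·(S₀ − S) = 2880 m³/d × (698 − 7.44) g/m³ = 1.99×10^6 g/d = 1989 kg/d.
P_X = Y_obs·Q·(S₀ − S) = 0.3337 × 1989 = 663.6 kg VSS/d.
R_O = Q·(S₀ − S) − 1.42·P_X = 1989 − 1.42 × 663.6 = 1046 kg O₂/d.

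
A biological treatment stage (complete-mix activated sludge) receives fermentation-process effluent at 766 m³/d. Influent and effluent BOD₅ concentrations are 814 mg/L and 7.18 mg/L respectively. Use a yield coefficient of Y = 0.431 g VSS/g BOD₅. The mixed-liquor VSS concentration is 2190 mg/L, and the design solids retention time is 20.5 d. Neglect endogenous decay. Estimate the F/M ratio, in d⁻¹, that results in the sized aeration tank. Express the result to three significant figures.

Biomass mass balance (decay neglected): V·X = Y·Q·(S₀ − S)·θ_c, so V = 0.431 × 766 × (814 − 7.18) × 20.5 / 2190 = 2493 m³.
Food-to-microorganism ratio F/M = Q S₀ / (V X) = 766 × 814 / (2493 × 2190) = 0.1142 d⁻¹.

F/M ≈ 0.114 d⁻¹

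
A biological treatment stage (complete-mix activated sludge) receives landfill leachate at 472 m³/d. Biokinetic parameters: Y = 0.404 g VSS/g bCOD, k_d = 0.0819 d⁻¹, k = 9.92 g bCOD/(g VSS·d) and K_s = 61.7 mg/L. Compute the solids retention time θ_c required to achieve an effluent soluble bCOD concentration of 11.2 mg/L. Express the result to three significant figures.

At the target effluent, Y k S/(K_s+S) = 0.404×9.92×11.2/72.90 = 0.6157 d⁻¹.
1/θ_c = 0.6157 − 0.0819 = 0.5338 d⁻¹, so θ_c = 1.873 d.

θ_c ≈ 1.87 d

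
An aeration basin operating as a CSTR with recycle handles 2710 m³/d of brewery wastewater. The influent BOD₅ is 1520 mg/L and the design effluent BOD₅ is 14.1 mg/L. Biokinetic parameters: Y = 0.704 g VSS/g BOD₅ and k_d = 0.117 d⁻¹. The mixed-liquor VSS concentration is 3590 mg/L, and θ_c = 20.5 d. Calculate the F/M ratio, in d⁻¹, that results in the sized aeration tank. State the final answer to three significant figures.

F/M ≈ 0.238 d⁻¹

Steady-state biomass mass balance: V·X·(1 + k_d·θ_c) = Y·Q·(S₀ − S)·θ_c, so V = 0.704 × 2710 × (1520 − 14.1) × 20.5 / [3590 × (1 + 0.117 × 20.5)] = 5.89×10^7 / 12201 = 4827 m³.
F/M = applied load / biomass = Q·S₀/(V·X) = 2710 × 1520 / (4827 × 3590) = 0.2377 d⁻¹.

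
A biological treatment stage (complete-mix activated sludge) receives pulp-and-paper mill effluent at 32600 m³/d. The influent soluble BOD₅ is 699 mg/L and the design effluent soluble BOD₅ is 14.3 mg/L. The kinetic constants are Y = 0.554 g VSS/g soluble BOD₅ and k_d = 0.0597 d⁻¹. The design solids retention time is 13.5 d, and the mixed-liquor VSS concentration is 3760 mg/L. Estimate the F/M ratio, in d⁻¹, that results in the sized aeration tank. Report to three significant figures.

From the SRT design equation V = Y Q (S₀−S) θ_c / [X (1 + k_d θ_c)] = 0.554 × 32600 × (699 − 14.3) × 13.5 / [3760 × (1 + 0.0597 × 13.5)] = 1.67×10^8 / 6790 = 24585 m³.
F/M = applied load / biomass = Q·S₀/(V·X) = 32600 × 699 / (24585 × 3760) = 0.2465 d⁻¹.

F/M ≈ 0.247 d⁻¹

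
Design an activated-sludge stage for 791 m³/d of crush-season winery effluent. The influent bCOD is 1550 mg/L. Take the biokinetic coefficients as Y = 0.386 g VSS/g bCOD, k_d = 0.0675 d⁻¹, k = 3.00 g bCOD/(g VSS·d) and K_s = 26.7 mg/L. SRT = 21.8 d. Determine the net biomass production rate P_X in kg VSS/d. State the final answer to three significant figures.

Effluent substrate depends only on kinetics and SRT: S = K_s(1 + k_d θ_c) / [θ_c(Yk − k_d) − 1] = 26.7 × (1 + 0.0675 × 21.8) / [21.8 × (0.386 × 3.00 − 0.0675) − 1] = 65.99 / 22.77 = 2.898 mg/L.
The observed yield is Y_obs = Y/(1 + k_d·θ_c) = 0.386 / (1 + 0.0675 × 21.8) = 0.386 / 2.472 = 0.1562 g VSS per g bCOD removed.
Mass of bCOD removed per day: Q(S₀ − S) = 791 × 1547 g/m³ = 1224 kg/d.
Net biomass production P_X = Y_obs × Q·(S₀ − S) = 0.1562 × 1224 = 191.1 kg VSS/d.

P_X ≈ 191 kg VSS/d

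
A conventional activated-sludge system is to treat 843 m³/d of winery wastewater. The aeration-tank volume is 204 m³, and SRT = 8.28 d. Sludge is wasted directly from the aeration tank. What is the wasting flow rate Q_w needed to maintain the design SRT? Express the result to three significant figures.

Q_w ≈ 24.6 m³/d

For wasting at MLVSS concentration, Q_w = V/θ_c = 204.0/8.28 = 24.64 m³/d.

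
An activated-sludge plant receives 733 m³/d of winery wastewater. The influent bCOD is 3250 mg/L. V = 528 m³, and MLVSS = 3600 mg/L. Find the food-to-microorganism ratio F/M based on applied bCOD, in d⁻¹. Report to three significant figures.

F/M ≈ 1.25 d⁻¹

Food-to-microorganism ratio F/M = Q S₀ / (V X) = 733 × 3250 / (528.0 × 3600) = 1.253 d⁻¹.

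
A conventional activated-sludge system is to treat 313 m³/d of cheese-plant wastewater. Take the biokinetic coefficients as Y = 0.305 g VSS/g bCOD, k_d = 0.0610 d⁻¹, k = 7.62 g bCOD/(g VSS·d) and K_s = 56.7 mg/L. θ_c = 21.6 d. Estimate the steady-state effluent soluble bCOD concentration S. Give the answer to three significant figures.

For a completely mixed reactor with recycle the Lawrence–McCarty relation gives S = K_s·(1 + k_d·θ_c) / [θ_c·(Y·k − k_d) − 1] = 56.7 × (1 + 0.0610 × 21.6) / [21.6 × (0.305 × 7.62 − 0.0610) − 1] = 131.4 / 47.88 = 2.744 mg/L.

S ≈ 2.74 mg/L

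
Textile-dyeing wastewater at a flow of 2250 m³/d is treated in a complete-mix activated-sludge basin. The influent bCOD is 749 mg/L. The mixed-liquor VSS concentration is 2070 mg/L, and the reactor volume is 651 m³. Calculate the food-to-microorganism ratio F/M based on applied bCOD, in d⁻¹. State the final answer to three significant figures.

Food-to-microorganism ratio F/M = Q S₀ / (V X) = 2250 × 749 / (651.0 × 2070) = 1.251 d⁻¹.

F/M ≈ 1.25 d⁻¹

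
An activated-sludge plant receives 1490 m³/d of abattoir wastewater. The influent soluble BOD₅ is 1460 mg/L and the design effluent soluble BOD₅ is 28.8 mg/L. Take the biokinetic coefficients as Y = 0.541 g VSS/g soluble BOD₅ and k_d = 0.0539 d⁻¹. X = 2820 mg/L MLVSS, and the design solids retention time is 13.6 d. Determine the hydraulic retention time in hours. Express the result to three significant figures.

Steady-state biomass mass balance: V·X·(1 + k_d·θ_c) = Y·Q·(S₀ − S)·θ_c, so V = 0.541 × 1490 × (1460 − 28.8) × 13.6 / [2820 × (1 + 0.0539 × 13.6)] = 1.57×10^7 / 4887 = 3210 m³.
Hydraulic retention time τ = V/Q = 3210 / 1490 = 2.155 d = 51.71 h.

τ ≈ 51.7 h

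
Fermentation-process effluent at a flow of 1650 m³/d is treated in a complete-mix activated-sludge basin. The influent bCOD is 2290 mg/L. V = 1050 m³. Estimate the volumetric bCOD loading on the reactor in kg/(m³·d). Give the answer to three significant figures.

Volumetric loading L_v = Q·S₀ / V = 1650 × 2290 g/m³ / 1050 m³ = 3599 g/(m³·d) = 3.599 kg bCOD/(m³·d).

L_v ≈ 3.60 kg bCOD/(m³·d)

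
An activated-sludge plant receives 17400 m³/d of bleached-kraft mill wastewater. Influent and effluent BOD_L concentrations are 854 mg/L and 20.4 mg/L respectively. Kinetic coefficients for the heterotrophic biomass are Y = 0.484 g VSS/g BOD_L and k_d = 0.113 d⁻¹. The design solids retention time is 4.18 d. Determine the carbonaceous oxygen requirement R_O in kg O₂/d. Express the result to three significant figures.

The observed yield is Y_obs = Y/(1 + k_d·θ_c) = 0.484 / (1 + 0.113 × 4.18) = 0.484 / 1.472 = 0.3287 g VSS per g BOD_L removed.
Q·(S₀ − S) = 17400 × (854 − 20.4) × 10⁻³ = 14505 kg/d removed.
Biomass synthesised: P_X = Y_obs × 14505 = 4768 kg VSS/d.
Carbonaceous O₂ demand = substrate oxidised − cell-mass equivalent = 14505 − 1.42 × 4768 = 7734 kg O₂/d.

R_O ≈ 7730 kg O₂/d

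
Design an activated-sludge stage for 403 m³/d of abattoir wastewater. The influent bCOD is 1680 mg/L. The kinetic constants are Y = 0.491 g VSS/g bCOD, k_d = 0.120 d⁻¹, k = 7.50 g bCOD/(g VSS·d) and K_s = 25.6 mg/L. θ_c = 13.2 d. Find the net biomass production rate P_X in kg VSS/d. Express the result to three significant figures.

Effluent substrate depends only on kinetics and SRT: S = K_s(1 + k_d θ_c) / [θ_c(Yk − k_d) − 1] = 25.6 × (1 + 0.120 × 13.2) / [13.2 × (0.491 × 7.50 − 0.120) − 1] = 66.15 / 46.02 = 1.437 mg/L.
Y_obs = Y / (1 + k_d θ_c) = 0.491 / (1 + 0.120 × 13.2) = 0.491 / 2.584 = 0.1900.
Q·(S₀ − S) = 403 × (1680 − 1.44) × 10⁻³ = 676.5 kg/d removed.
Net biomass production P_X = Y_obs × Q·(S₀ − S) = 0.1900 × 676.5 = 128.5 kg VSS/d.

P_X ≈ 129 kg VSS/d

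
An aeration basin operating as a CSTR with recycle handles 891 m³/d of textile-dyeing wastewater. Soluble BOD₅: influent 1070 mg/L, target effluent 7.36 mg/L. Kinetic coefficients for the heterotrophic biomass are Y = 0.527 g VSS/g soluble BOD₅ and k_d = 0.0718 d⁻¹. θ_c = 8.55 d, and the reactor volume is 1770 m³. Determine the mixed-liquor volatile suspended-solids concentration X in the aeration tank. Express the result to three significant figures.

X = Y·Q·ΔS·θ_c / [V·(1 + k_d θ_c)] = 0.527 × 891 × (1070 − 7.36) × 8.55 / [1770 × (1 + 0.0718 × 8.55)] = 1493 mg/L.

X ≈ 1490 mg/L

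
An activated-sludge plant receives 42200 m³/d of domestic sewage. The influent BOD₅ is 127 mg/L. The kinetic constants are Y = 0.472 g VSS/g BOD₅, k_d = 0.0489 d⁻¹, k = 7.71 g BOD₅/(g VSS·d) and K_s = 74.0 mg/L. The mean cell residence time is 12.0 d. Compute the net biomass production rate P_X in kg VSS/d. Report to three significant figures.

For a completely mixed reactor with recycle the Lawrence–McCarty relation gives S = K_s·(1 + k_d·θ_c) / [θ_c·(Y·k − k_d) − 1] = 74.0 × (1 + 0.0489 × 12.0) / [12.0 × (0.472 × 7.71 − 0.0489) − 1] = 117.4 / 42.08 = 2.790 mg/L.
Observed yield with endogenous decay: Y_obs = Y / (1 + k_d·θ_c) = 0.472 / (1 + 0.0489 × 12.0) = 0.472 / 1.587 = 0.2975 g VSS/g BOD₅.
Substrate removed = Q·(S₀ − S) = 42200 m³/d × (127 − 2.79) g/m³ = 5.24×10^6 g/d = 5242 kg/d.
Net biomass production P_X = Y_obs × Q·(S₀ − S) = 0.2975 × 5242 = 1559 kg VSS/d.

P_X ≈ 1560 kg VSS/d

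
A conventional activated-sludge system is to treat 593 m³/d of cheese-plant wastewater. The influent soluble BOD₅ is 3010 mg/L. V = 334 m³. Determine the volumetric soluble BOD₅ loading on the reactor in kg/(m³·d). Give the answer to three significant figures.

L_v = Q S₀ / V = 593 × 3010 × 10⁻³ / 334.0 = 5.344 kg/(m³·d).

L_v ≈ 5.34 kg soluble BOD₅/(m³·d)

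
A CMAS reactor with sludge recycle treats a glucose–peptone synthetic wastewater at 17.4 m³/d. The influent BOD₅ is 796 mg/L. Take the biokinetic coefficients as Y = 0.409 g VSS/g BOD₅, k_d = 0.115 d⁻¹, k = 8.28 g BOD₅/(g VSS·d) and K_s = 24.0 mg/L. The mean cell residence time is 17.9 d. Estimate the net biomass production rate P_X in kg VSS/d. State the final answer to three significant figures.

P_X ≈ 1.85 kg VSS/d

For a completely mixed reactor with recycle the Lawrence–McCarty relation gives S = K_s·(1 + k_d·θ_c) / [θ_c·(Y·k − k_d) − 1] = 24.0 × (1 + 0.115 × 17.9) / [17.9 × (0.409 × 8.28 − 0.115) − 1] = 73.40 / 57.56 = 1.275 mg/L.
Observed yield with endogenous decay: Y_obs = Y / (1 + k_d·θ_c) = 0.409 / (1 + 0.115 × 17.9) = 0.409 / 3.058 = 0.1337 g VSS/g BOD₅.
ΔS = 796 − 1.28 = 794.7 mg/L, so the substrate removal rate is 17.4 × 794.7/1000 = 13.83 kg BOD₅/d.
So the net sludge growth is P_X = 0.1337 × 13.83 = 1.849 kg VSS/d.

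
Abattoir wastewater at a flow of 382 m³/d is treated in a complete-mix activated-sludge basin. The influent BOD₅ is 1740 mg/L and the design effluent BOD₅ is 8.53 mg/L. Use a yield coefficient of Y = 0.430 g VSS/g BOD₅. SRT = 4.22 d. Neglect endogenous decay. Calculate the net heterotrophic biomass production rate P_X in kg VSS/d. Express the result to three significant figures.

P_X ≈ 284 kg VSS/d

Since k_d ≈ 0, Y_obs = Y = 0.430 g VSS/g BOD₅.
Q·(S₀ − S) = 382 × (1740 − 8.53) × 10⁻³ = 661.4 kg/d removed.
Net biomass production P_X = Y_obs × Q·(S₀ − S) = 0.4300 × 661.4 = 284.4 kg VSS/d.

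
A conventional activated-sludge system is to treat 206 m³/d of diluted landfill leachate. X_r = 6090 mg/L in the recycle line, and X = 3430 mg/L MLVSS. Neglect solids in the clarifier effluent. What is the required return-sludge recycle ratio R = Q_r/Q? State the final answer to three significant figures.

R ≈ 1.29

R = Q_r/Q = X/(X_r − X) = 3430 / (6090 − 3430) = 1.289.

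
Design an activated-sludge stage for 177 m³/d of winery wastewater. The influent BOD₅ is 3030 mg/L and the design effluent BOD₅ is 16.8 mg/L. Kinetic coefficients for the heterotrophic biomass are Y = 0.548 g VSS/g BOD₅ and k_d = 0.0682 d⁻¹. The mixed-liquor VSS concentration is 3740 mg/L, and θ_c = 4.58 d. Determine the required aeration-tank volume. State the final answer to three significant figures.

V ≈ 273 m³

From the SRT design equation V = Y Q (S₀−S) θ_c / [X (1 + k_d θ_c)] = 0.548 × 177 × (3030 − 16.8) × 4.58 / [3740 × (1 + 0.0682 × 4.58)] = 1.34×10^6 / 4908 = 272.7 m³.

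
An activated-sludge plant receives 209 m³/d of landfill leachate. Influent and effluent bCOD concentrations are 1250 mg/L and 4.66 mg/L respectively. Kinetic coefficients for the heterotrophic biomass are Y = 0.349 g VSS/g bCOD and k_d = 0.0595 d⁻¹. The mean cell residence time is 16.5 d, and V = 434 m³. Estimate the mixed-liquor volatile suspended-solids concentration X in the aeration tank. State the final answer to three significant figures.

X ≈ 1740 mg/L

From V·X·(1 + k_d·θ_c) = Y·Q·(S₀ − S)·θ_c: X = 0.349 × 209 × (1250 − 4.66) × 16.5 / [434 × (1 + 0.0595 × 16.5)] = 1743 mg/L.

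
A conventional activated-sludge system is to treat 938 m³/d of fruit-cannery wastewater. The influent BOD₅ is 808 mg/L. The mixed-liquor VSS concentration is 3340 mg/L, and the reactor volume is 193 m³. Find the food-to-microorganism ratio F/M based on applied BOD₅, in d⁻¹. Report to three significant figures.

F/M ≈ 1.18 d⁻¹

F/M = applied load / biomass = Q·S₀/(V·X) = 938 × 808 / (193.0 × 3340) = 1.176 d⁻¹.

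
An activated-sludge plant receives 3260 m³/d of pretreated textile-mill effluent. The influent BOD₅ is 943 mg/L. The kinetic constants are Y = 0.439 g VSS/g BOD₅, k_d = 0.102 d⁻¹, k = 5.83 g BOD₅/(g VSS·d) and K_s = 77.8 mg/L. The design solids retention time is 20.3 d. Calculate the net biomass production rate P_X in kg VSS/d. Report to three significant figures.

From the Monod/SRT balance for a CMAS, S = K_s·(1+k_d θ_c)/[θ_c·(Y k − k_d) − 1] = 77.8 × (1 + 0.102 × 20.3) / [20.3 × (0.439 × 5.83 − 0.102) − 1] = 238.9 / 48.88 = 4.887 mg/L.
Y_obs = Y / (1 + k_d θ_c) = 0.439 / (1 + 0.102 × 20.3) = 0.439 / 3.071 = 0.1430.
Substrate removed = Q·(S₀ − S) = 3260 m³/d × (943 − 4.89) g/m³ = 3.06×10^6 g/d = 3058 kg/d.
Biomass produced: P_X = Y_obs·Q·ΔS = 0.1430 × 3058 ≈ 437.2 kg VSS/d.

P_X ≈ 437 kg VSS/d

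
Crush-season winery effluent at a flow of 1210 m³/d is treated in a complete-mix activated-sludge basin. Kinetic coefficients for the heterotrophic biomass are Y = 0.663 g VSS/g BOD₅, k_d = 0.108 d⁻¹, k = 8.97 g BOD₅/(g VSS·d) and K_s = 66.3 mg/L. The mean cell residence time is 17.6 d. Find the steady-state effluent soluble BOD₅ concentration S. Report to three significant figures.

Effluent substrate depends only on kinetics and SRT: S = K_s(1 + k_d θ_c) / [θ_c(Yk − k_d) − 1] = 66.3 × (1 + 0.108 × 17.6) / [17.6 × (0.663 × 8.97 − 0.108) − 1] = 192.3 / 101.8 = 1.890 mg/L.

S ≈ 1.89 mg/L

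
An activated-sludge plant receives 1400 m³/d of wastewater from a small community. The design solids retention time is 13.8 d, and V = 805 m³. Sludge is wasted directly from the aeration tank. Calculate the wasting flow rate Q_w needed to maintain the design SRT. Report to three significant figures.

With mixed-liquor wasting, θ_c = V/Q_w, so Q_w = V/θ_c = 805.0/13.8 = 58.33 m³/d.

Q_w ≈ 58.3 m³/d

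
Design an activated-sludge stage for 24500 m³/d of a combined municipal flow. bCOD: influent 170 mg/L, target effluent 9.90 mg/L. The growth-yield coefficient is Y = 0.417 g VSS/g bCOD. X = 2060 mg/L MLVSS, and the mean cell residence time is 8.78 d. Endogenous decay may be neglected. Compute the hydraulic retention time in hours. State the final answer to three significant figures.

Biomass mass balance (decay neglected): V·X = Y·Q·(S₀ − S)·θ_c, so V = 0.417 × 24500 × (170 − 9.90) × 8.78 / 2060 = 6971 m³.
τ = V/Q = 6971/24500 = 0.2845 d, or 6.829 h.

τ ≈ 6.83 h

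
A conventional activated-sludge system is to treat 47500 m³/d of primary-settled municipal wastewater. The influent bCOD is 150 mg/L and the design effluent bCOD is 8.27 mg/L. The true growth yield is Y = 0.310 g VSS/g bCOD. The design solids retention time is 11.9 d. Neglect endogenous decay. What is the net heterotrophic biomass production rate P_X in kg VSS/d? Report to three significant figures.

No decay correction is needed, so Y_obs = Y = 0.310.
Q·(S₀ − S) = 47500 × (150 − 8.27) × 10⁻³ = 6732 kg/d removed.
So the net sludge growth is P_X = 0.3100 × 6732 = 2087 kg VSS/d.

P_X ≈ 2090 kg VSS/d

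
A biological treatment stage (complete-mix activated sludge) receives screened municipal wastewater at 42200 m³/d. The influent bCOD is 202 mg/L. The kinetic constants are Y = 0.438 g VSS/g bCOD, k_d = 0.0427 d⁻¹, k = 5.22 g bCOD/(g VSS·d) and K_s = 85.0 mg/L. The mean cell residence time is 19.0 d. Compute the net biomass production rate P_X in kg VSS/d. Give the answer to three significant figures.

P_X ≈ 2020 kg VSS/d

From the Monod/SRT balance for a CMAS, S = K_s·(1+k_d θ_c)/[θ_c·(Y k − k_d) − 1] = 85.0 × (1 + 0.0427 × 19.0) / [19.0 × (0.438 × 5.22 − 0.0427) − 1] = 154.0 / 41.63 = 3.698 mg/L.
Observed yield with endogenous decay: Y_obs = Y / (1 + k_d·θ_c) = 0.438 / (1 + 0.0427 × 19.0) = 0.438 / 1.811 = 0.2418 g VSS/g bCOD.
Substrate removed = Q·(S₀ − S) = 42200 m³/d × (202 − 3.70) g/m³ = 8.37×10^6 g/d = 8368 kg/d.
Biomass produced: P_X = Y_obs·Q·ΔS = 0.2418 × 8368 ≈ 2024 kg VSS/d.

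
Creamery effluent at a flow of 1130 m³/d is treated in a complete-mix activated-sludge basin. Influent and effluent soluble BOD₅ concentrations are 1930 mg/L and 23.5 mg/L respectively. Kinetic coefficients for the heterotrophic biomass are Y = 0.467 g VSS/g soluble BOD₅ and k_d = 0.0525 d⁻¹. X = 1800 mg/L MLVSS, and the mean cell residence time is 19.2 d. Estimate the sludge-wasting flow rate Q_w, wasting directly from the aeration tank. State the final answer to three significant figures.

Rearranging the biomass balance for a CMAS with decay, V = Y·Q·ΔS·θ_c / [X·(1+k_d θ_c)] = 0.467 × 1130 × (1930 − 23.5) × 19.2 / [1800 × (1 + 0.0525 × 19.2)] = 1.93×10^7 / 3614 = 5344 m³.
Wasting from the aeration tank: Q_w = V / θ_c = 5344 / 19.2 = 278.4 m³/d.

Q_w ≈ 278 m³/d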